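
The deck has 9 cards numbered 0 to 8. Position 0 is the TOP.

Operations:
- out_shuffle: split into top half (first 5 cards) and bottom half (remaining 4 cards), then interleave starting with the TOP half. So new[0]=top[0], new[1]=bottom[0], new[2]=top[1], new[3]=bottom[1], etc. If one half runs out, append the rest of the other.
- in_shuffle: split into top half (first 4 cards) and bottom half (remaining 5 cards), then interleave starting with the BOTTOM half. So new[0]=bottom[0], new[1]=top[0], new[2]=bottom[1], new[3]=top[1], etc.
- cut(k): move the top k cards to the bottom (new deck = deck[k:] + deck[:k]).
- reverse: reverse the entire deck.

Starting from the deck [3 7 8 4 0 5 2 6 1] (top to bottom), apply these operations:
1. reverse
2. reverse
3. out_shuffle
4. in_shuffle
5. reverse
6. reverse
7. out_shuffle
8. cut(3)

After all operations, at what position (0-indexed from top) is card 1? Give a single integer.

Answer: 0

Derivation:
After op 1 (reverse): [1 6 2 5 0 4 8 7 3]
After op 2 (reverse): [3 7 8 4 0 5 2 6 1]
After op 3 (out_shuffle): [3 5 7 2 8 6 4 1 0]
After op 4 (in_shuffle): [8 3 6 5 4 7 1 2 0]
After op 5 (reverse): [0 2 1 7 4 5 6 3 8]
After op 6 (reverse): [8 3 6 5 4 7 1 2 0]
After op 7 (out_shuffle): [8 7 3 1 6 2 5 0 4]
After op 8 (cut(3)): [1 6 2 5 0 4 8 7 3]
Card 1 is at position 0.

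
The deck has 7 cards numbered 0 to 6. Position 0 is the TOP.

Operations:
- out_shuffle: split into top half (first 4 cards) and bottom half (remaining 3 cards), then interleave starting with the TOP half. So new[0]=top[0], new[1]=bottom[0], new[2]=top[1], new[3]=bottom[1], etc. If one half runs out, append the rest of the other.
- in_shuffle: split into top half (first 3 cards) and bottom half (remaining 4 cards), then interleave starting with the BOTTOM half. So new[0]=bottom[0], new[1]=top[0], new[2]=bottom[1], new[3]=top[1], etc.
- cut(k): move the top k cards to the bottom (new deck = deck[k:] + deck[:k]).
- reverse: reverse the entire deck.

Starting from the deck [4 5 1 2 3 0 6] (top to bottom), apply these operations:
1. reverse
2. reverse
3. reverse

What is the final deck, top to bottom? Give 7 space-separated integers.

After op 1 (reverse): [6 0 3 2 1 5 4]
After op 2 (reverse): [4 5 1 2 3 0 6]
After op 3 (reverse): [6 0 3 2 1 5 4]

Answer: 6 0 3 2 1 5 4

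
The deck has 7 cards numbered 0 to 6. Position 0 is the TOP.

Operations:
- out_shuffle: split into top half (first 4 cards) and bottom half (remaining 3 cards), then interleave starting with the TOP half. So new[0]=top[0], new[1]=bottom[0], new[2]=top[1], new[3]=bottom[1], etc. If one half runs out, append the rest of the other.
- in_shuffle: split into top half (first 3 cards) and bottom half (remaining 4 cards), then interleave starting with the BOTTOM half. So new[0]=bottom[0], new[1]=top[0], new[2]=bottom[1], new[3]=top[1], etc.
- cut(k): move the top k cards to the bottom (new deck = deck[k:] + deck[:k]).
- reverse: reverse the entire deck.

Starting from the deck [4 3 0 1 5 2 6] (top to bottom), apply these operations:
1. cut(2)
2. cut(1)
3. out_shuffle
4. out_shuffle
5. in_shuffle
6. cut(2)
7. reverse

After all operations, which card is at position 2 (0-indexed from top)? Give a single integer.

After op 1 (cut(2)): [0 1 5 2 6 4 3]
After op 2 (cut(1)): [1 5 2 6 4 3 0]
After op 3 (out_shuffle): [1 4 5 3 2 0 6]
After op 4 (out_shuffle): [1 2 4 0 5 6 3]
After op 5 (in_shuffle): [0 1 5 2 6 4 3]
After op 6 (cut(2)): [5 2 6 4 3 0 1]
After op 7 (reverse): [1 0 3 4 6 2 5]
Position 2: card 3.

Answer: 3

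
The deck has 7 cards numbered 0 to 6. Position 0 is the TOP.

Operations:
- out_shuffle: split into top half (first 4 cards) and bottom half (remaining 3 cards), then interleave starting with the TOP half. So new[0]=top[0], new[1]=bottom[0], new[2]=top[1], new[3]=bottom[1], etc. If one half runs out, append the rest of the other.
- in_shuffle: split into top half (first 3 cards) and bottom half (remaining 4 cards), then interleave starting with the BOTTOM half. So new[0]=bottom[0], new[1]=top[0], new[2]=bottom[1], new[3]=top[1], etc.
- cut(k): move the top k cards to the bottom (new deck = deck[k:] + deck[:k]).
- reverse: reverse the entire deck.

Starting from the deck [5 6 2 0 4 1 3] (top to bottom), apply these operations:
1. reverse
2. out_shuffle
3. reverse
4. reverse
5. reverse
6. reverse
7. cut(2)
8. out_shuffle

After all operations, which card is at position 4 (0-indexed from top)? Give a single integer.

After op 1 (reverse): [3 1 4 0 2 6 5]
After op 2 (out_shuffle): [3 2 1 6 4 5 0]
After op 3 (reverse): [0 5 4 6 1 2 3]
After op 4 (reverse): [3 2 1 6 4 5 0]
After op 5 (reverse): [0 5 4 6 1 2 3]
After op 6 (reverse): [3 2 1 6 4 5 0]
After op 7 (cut(2)): [1 6 4 5 0 3 2]
After op 8 (out_shuffle): [1 0 6 3 4 2 5]
Position 4: card 4.

Answer: 4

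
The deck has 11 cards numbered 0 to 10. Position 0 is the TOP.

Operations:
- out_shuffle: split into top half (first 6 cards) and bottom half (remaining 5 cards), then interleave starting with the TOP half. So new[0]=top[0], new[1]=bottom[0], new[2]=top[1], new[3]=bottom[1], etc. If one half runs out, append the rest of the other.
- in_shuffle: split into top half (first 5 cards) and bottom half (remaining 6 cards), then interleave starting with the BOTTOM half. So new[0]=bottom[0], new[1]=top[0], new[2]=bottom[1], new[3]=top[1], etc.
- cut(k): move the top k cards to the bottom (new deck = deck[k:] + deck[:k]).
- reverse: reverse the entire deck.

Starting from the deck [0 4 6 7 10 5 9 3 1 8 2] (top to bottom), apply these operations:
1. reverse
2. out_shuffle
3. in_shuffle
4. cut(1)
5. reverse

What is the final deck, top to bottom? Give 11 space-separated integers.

After op 1 (reverse): [2 8 1 3 9 5 10 7 6 4 0]
After op 2 (out_shuffle): [2 10 8 7 1 6 3 4 9 0 5]
After op 3 (in_shuffle): [6 2 3 10 4 8 9 7 0 1 5]
After op 4 (cut(1)): [2 3 10 4 8 9 7 0 1 5 6]
After op 5 (reverse): [6 5 1 0 7 9 8 4 10 3 2]

Answer: 6 5 1 0 7 9 8 4 10 3 2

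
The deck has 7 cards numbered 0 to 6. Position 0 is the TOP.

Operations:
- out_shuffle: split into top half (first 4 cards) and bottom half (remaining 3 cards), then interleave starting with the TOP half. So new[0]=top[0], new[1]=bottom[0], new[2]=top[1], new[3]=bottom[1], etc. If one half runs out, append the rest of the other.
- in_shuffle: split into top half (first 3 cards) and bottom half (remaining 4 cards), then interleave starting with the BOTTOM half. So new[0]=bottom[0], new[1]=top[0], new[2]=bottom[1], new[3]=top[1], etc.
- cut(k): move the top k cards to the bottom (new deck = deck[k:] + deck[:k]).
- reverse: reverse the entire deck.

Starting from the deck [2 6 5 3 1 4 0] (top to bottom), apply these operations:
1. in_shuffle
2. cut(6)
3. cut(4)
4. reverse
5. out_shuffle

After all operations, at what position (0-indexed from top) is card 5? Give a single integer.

After op 1 (in_shuffle): [3 2 1 6 4 5 0]
After op 2 (cut(6)): [0 3 2 1 6 4 5]
After op 3 (cut(4)): [6 4 5 0 3 2 1]
After op 4 (reverse): [1 2 3 0 5 4 6]
After op 5 (out_shuffle): [1 5 2 4 3 6 0]
Card 5 is at position 1.

Answer: 1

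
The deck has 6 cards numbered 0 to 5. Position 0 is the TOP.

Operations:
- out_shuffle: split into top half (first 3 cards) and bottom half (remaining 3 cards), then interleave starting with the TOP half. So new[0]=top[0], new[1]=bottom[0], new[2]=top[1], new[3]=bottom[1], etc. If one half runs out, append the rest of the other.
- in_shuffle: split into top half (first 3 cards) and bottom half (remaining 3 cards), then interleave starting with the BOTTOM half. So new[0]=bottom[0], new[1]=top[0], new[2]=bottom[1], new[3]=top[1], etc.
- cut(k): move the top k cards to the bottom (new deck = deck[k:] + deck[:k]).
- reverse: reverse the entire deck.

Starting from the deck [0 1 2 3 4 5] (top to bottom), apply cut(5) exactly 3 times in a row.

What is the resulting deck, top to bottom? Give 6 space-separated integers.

After op 1 (cut(5)): [5 0 1 2 3 4]
After op 2 (cut(5)): [4 5 0 1 2 3]
After op 3 (cut(5)): [3 4 5 0 1 2]

Answer: 3 4 5 0 1 2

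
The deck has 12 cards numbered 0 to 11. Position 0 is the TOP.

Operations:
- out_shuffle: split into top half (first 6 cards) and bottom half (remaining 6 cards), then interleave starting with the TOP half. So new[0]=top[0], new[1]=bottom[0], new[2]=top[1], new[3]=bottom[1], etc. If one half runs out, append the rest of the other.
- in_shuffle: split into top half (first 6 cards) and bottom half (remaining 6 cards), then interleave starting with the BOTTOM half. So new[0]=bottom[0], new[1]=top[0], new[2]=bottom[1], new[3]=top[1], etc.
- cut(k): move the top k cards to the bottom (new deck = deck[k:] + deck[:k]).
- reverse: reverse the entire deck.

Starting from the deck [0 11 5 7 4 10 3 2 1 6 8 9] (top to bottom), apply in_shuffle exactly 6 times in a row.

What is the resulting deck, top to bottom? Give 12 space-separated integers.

After op 1 (in_shuffle): [3 0 2 11 1 5 6 7 8 4 9 10]
After op 2 (in_shuffle): [6 3 7 0 8 2 4 11 9 1 10 5]
After op 3 (in_shuffle): [4 6 11 3 9 7 1 0 10 8 5 2]
After op 4 (in_shuffle): [1 4 0 6 10 11 8 3 5 9 2 7]
After op 5 (in_shuffle): [8 1 3 4 5 0 9 6 2 10 7 11]
After op 6 (in_shuffle): [9 8 6 1 2 3 10 4 7 5 11 0]

Answer: 9 8 6 1 2 3 10 4 7 5 11 0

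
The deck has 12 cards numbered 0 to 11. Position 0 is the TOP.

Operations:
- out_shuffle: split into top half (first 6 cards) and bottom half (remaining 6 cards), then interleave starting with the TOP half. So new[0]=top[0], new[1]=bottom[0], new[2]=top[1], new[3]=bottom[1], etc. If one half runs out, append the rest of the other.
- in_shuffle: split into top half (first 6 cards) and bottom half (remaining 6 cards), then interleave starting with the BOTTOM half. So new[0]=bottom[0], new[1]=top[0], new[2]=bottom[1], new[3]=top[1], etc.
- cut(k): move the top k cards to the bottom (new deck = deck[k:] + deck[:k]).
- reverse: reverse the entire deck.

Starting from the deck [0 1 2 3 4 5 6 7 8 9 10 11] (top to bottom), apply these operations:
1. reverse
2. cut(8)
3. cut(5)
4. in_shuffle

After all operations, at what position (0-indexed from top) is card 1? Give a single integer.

After op 1 (reverse): [11 10 9 8 7 6 5 4 3 2 1 0]
After op 2 (cut(8)): [3 2 1 0 11 10 9 8 7 6 5 4]
After op 3 (cut(5)): [10 9 8 7 6 5 4 3 2 1 0 11]
After op 4 (in_shuffle): [4 10 3 9 2 8 1 7 0 6 11 5]
Card 1 is at position 6.

Answer: 6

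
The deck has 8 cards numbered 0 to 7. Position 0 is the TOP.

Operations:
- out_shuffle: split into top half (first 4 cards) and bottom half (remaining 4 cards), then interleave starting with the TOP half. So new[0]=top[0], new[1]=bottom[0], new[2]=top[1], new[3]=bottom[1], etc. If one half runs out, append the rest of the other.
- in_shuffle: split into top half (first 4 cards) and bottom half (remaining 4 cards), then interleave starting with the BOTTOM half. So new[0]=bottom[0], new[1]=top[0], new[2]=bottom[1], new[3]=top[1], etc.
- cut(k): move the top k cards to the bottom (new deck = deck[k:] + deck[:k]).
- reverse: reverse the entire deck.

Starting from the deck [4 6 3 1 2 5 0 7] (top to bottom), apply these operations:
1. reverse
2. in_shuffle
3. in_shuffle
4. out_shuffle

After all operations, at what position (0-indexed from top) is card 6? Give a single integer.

After op 1 (reverse): [7 0 5 2 1 3 6 4]
After op 2 (in_shuffle): [1 7 3 0 6 5 4 2]
After op 3 (in_shuffle): [6 1 5 7 4 3 2 0]
After op 4 (out_shuffle): [6 4 1 3 5 2 7 0]
Card 6 is at position 0.

Answer: 0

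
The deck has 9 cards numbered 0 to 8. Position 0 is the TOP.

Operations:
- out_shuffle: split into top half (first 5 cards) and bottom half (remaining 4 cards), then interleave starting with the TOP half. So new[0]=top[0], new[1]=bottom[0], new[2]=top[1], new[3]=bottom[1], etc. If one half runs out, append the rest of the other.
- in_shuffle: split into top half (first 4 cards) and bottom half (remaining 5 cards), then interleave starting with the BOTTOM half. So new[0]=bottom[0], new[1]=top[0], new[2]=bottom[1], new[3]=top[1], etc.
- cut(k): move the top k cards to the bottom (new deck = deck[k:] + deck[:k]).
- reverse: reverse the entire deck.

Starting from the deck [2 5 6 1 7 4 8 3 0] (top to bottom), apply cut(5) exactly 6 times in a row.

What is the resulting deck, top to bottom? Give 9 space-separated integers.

After op 1 (cut(5)): [4 8 3 0 2 5 6 1 7]
After op 2 (cut(5)): [5 6 1 7 4 8 3 0 2]
After op 3 (cut(5)): [8 3 0 2 5 6 1 7 4]
After op 4 (cut(5)): [6 1 7 4 8 3 0 2 5]
After op 5 (cut(5)): [3 0 2 5 6 1 7 4 8]
After op 6 (cut(5)): [1 7 4 8 3 0 2 5 6]

Answer: 1 7 4 8 3 0 2 5 6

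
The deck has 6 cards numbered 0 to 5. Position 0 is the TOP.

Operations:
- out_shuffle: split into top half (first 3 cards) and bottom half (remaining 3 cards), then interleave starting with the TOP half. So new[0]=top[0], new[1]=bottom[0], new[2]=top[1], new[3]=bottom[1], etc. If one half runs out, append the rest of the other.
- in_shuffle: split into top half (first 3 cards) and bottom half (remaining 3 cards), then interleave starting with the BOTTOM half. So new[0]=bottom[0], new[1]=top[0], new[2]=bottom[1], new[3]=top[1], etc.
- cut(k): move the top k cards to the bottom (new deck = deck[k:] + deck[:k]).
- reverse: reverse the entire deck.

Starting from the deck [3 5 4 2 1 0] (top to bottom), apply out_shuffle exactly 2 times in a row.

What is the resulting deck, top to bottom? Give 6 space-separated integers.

Answer: 3 1 2 4 5 0

Derivation:
After op 1 (out_shuffle): [3 2 5 1 4 0]
After op 2 (out_shuffle): [3 1 2 4 5 0]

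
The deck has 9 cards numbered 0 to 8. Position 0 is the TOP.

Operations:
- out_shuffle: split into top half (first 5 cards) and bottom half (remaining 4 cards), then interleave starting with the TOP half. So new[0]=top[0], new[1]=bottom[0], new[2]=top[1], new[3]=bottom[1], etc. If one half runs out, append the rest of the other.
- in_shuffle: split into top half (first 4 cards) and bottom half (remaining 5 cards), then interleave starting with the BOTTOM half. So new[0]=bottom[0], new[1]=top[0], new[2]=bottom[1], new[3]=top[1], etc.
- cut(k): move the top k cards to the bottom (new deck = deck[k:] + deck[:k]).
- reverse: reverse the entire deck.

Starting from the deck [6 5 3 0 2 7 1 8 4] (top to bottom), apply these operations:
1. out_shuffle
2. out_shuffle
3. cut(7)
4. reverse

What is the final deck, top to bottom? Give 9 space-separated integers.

After op 1 (out_shuffle): [6 7 5 1 3 8 0 4 2]
After op 2 (out_shuffle): [6 8 7 0 5 4 1 2 3]
After op 3 (cut(7)): [2 3 6 8 7 0 5 4 1]
After op 4 (reverse): [1 4 5 0 7 8 6 3 2]

Answer: 1 4 5 0 7 8 6 3 2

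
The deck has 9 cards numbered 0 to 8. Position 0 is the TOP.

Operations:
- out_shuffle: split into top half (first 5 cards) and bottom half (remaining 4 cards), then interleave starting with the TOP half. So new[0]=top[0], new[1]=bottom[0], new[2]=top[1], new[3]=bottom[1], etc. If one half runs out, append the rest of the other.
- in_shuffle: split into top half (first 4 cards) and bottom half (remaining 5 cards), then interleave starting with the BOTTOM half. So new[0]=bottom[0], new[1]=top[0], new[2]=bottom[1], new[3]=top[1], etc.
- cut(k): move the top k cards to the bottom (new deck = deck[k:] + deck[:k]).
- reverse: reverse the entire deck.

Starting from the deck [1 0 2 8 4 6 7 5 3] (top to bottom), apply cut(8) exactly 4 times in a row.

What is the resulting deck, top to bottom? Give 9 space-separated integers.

After op 1 (cut(8)): [3 1 0 2 8 4 6 7 5]
After op 2 (cut(8)): [5 3 1 0 2 8 4 6 7]
After op 3 (cut(8)): [7 5 3 1 0 2 8 4 6]
After op 4 (cut(8)): [6 7 5 3 1 0 2 8 4]

Answer: 6 7 5 3 1 0 2 8 4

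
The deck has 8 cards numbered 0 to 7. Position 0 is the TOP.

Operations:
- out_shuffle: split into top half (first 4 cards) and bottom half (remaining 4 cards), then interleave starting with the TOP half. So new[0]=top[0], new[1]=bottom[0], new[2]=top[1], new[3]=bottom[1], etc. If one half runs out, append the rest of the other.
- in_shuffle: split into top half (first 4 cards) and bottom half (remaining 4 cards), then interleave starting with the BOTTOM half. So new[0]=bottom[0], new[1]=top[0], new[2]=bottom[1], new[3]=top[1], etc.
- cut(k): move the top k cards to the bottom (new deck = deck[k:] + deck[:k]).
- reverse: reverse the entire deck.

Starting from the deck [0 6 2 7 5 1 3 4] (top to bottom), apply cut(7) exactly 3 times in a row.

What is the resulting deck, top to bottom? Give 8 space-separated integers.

After op 1 (cut(7)): [4 0 6 2 7 5 1 3]
After op 2 (cut(7)): [3 4 0 6 2 7 5 1]
After op 3 (cut(7)): [1 3 4 0 6 2 7 5]

Answer: 1 3 4 0 6 2 7 5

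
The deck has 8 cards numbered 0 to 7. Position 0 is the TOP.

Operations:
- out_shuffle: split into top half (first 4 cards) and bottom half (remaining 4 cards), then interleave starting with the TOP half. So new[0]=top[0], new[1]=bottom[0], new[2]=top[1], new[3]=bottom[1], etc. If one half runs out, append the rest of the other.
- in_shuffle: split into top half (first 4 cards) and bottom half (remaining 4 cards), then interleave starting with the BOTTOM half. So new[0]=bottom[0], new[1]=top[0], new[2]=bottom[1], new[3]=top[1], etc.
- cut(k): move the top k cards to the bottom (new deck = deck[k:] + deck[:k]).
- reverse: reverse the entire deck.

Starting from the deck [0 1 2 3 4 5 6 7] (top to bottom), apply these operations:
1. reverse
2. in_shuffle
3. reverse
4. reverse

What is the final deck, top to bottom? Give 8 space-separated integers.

After op 1 (reverse): [7 6 5 4 3 2 1 0]
After op 2 (in_shuffle): [3 7 2 6 1 5 0 4]
After op 3 (reverse): [4 0 5 1 6 2 7 3]
After op 4 (reverse): [3 7 2 6 1 5 0 4]

Answer: 3 7 2 6 1 5 0 4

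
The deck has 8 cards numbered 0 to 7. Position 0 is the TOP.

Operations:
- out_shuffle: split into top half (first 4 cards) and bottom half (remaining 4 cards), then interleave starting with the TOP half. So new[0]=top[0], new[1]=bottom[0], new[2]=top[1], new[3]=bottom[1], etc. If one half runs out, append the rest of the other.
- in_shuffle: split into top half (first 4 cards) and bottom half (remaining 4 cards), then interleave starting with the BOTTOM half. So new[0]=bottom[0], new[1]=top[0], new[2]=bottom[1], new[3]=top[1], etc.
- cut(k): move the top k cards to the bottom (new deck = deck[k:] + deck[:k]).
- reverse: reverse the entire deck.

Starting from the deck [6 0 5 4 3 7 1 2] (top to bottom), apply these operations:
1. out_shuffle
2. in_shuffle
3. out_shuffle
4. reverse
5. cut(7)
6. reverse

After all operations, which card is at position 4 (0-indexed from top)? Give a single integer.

Answer: 2

Derivation:
After op 1 (out_shuffle): [6 3 0 7 5 1 4 2]
After op 2 (in_shuffle): [5 6 1 3 4 0 2 7]
After op 3 (out_shuffle): [5 4 6 0 1 2 3 7]
After op 4 (reverse): [7 3 2 1 0 6 4 5]
After op 5 (cut(7)): [5 7 3 2 1 0 6 4]
After op 6 (reverse): [4 6 0 1 2 3 7 5]
Position 4: card 2.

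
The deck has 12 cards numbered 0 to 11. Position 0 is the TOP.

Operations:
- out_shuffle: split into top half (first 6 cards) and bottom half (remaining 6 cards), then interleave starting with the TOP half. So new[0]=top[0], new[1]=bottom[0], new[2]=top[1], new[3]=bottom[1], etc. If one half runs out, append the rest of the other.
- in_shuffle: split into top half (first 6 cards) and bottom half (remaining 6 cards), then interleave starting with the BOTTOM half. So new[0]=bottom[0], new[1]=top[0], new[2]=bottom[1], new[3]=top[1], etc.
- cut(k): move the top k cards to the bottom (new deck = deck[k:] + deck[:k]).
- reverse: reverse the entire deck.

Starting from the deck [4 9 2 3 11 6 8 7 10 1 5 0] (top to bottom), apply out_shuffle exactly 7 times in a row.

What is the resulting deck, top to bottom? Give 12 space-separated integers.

After op 1 (out_shuffle): [4 8 9 7 2 10 3 1 11 5 6 0]
After op 2 (out_shuffle): [4 3 8 1 9 11 7 5 2 6 10 0]
After op 3 (out_shuffle): [4 7 3 5 8 2 1 6 9 10 11 0]
After op 4 (out_shuffle): [4 1 7 6 3 9 5 10 8 11 2 0]
After op 5 (out_shuffle): [4 5 1 10 7 8 6 11 3 2 9 0]
After op 6 (out_shuffle): [4 6 5 11 1 3 10 2 7 9 8 0]
After op 7 (out_shuffle): [4 10 6 2 5 7 11 9 1 8 3 0]

Answer: 4 10 6 2 5 7 11 9 1 8 3 0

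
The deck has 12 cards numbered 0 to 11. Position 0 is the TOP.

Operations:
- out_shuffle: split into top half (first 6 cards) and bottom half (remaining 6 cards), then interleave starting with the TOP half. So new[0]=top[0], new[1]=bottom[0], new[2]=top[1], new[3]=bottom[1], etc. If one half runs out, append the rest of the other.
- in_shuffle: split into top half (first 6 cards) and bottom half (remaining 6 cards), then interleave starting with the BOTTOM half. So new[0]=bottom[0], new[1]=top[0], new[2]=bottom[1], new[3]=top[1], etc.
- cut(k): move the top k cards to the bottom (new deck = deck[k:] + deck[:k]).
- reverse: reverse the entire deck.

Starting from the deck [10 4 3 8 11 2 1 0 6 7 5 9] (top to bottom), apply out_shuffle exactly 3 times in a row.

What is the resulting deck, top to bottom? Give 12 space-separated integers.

Answer: 10 0 8 5 1 3 7 2 4 6 11 9

Derivation:
After op 1 (out_shuffle): [10 1 4 0 3 6 8 7 11 5 2 9]
After op 2 (out_shuffle): [10 8 1 7 4 11 0 5 3 2 6 9]
After op 3 (out_shuffle): [10 0 8 5 1 3 7 2 4 6 11 9]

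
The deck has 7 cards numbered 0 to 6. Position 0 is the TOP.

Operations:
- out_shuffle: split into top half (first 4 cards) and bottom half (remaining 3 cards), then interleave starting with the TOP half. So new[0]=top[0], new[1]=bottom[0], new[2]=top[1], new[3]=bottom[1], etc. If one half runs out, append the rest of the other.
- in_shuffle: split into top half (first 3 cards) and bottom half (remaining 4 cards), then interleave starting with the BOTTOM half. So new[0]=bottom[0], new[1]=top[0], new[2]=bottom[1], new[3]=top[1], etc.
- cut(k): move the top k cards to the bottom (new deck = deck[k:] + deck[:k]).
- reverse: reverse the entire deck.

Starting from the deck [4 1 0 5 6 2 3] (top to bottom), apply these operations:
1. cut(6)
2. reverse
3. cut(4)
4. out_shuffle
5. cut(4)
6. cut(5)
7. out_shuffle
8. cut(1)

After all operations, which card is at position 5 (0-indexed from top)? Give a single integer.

After op 1 (cut(6)): [3 4 1 0 5 6 2]
After op 2 (reverse): [2 6 5 0 1 4 3]
After op 3 (cut(4)): [1 4 3 2 6 5 0]
After op 4 (out_shuffle): [1 6 4 5 3 0 2]
After op 5 (cut(4)): [3 0 2 1 6 4 5]
After op 6 (cut(5)): [4 5 3 0 2 1 6]
After op 7 (out_shuffle): [4 2 5 1 3 6 0]
After op 8 (cut(1)): [2 5 1 3 6 0 4]
Position 5: card 0.

Answer: 0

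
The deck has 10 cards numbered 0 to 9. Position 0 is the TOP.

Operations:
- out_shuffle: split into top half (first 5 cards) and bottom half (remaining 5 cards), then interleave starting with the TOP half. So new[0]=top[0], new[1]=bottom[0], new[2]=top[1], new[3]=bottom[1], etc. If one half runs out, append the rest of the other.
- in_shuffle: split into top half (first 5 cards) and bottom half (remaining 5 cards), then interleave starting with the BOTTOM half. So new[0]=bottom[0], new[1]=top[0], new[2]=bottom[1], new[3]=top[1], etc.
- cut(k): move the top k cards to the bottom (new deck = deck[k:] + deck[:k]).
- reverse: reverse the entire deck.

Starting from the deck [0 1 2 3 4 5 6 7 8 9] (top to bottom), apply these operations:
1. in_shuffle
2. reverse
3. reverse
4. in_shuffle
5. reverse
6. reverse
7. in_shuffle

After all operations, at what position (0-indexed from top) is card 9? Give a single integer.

Answer: 2

Derivation:
After op 1 (in_shuffle): [5 0 6 1 7 2 8 3 9 4]
After op 2 (reverse): [4 9 3 8 2 7 1 6 0 5]
After op 3 (reverse): [5 0 6 1 7 2 8 3 9 4]
After op 4 (in_shuffle): [2 5 8 0 3 6 9 1 4 7]
After op 5 (reverse): [7 4 1 9 6 3 0 8 5 2]
After op 6 (reverse): [2 5 8 0 3 6 9 1 4 7]
After op 7 (in_shuffle): [6 2 9 5 1 8 4 0 7 3]
Card 9 is at position 2.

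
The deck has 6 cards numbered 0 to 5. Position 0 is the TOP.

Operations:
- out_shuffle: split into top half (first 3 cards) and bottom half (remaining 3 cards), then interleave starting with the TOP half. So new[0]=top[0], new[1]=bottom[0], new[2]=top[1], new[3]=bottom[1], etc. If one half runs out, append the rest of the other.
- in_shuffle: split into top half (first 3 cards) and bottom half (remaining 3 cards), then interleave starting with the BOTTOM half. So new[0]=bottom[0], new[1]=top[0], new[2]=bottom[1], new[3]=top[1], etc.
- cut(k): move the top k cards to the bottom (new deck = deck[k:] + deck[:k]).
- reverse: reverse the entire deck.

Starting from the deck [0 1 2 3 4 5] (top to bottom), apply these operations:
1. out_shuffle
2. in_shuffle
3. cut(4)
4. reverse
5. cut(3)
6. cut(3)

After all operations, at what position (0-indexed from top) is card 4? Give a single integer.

Answer: 3

Derivation:
After op 1 (out_shuffle): [0 3 1 4 2 5]
After op 2 (in_shuffle): [4 0 2 3 5 1]
After op 3 (cut(4)): [5 1 4 0 2 3]
After op 4 (reverse): [3 2 0 4 1 5]
After op 5 (cut(3)): [4 1 5 3 2 0]
After op 6 (cut(3)): [3 2 0 4 1 5]
Card 4 is at position 3.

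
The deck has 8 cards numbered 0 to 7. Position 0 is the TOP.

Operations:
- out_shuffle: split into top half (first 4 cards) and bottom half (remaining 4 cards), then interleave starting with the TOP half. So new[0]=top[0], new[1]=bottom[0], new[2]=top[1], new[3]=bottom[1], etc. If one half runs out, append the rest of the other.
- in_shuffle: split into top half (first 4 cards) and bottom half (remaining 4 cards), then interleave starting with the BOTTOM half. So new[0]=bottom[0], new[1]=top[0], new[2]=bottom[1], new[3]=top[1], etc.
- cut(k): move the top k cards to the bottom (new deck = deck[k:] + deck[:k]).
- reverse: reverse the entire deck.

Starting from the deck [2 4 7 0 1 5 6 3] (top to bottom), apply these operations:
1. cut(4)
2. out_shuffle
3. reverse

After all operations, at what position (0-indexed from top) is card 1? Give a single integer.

After op 1 (cut(4)): [1 5 6 3 2 4 7 0]
After op 2 (out_shuffle): [1 2 5 4 6 7 3 0]
After op 3 (reverse): [0 3 7 6 4 5 2 1]
Card 1 is at position 7.

Answer: 7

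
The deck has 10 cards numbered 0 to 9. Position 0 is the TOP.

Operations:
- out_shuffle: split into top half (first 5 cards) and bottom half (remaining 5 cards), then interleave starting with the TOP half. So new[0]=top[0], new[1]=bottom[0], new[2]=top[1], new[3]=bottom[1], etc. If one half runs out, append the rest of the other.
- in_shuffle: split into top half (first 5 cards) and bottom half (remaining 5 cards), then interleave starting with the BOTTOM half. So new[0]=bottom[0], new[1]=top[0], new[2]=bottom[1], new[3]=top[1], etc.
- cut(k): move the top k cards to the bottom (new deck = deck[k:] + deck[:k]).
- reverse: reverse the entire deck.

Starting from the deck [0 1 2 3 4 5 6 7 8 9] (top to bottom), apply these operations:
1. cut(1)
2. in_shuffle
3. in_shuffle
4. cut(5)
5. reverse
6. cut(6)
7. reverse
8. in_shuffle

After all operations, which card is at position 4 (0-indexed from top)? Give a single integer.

After op 1 (cut(1)): [1 2 3 4 5 6 7 8 9 0]
After op 2 (in_shuffle): [6 1 7 2 8 3 9 4 0 5]
After op 3 (in_shuffle): [3 6 9 1 4 7 0 2 5 8]
After op 4 (cut(5)): [7 0 2 5 8 3 6 9 1 4]
After op 5 (reverse): [4 1 9 6 3 8 5 2 0 7]
After op 6 (cut(6)): [5 2 0 7 4 1 9 6 3 8]
After op 7 (reverse): [8 3 6 9 1 4 7 0 2 5]
After op 8 (in_shuffle): [4 8 7 3 0 6 2 9 5 1]
Position 4: card 0.

Answer: 0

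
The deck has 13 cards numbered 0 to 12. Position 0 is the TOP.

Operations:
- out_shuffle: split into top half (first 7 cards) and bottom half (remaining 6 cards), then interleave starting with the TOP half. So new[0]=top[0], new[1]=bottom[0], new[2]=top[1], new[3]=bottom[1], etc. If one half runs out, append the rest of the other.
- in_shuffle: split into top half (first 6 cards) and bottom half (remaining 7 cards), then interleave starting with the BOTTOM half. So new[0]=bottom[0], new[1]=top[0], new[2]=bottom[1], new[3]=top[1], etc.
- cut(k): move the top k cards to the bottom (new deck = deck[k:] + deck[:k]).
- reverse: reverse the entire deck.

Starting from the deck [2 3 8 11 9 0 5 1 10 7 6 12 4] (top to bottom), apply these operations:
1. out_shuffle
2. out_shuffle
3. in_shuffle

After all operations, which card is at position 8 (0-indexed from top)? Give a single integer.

After op 1 (out_shuffle): [2 1 3 10 8 7 11 6 9 12 0 4 5]
After op 2 (out_shuffle): [2 6 1 9 3 12 10 0 8 4 7 5 11]
After op 3 (in_shuffle): [10 2 0 6 8 1 4 9 7 3 5 12 11]
Position 8: card 7.

Answer: 7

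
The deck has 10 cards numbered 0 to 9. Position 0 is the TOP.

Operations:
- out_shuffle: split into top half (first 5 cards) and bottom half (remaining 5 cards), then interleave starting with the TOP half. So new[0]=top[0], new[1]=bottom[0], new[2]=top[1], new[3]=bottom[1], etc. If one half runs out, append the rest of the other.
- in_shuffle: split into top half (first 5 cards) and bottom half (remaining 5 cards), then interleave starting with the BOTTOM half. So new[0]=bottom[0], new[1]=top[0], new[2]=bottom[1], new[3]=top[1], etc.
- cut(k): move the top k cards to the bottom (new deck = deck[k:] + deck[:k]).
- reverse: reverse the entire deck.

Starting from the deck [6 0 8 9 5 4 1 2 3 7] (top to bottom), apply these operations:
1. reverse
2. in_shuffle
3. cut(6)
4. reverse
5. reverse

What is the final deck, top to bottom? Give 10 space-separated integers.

Answer: 0 1 6 4 5 7 9 3 8 2

Derivation:
After op 1 (reverse): [7 3 2 1 4 5 9 8 0 6]
After op 2 (in_shuffle): [5 7 9 3 8 2 0 1 6 4]
After op 3 (cut(6)): [0 1 6 4 5 7 9 3 8 2]
After op 4 (reverse): [2 8 3 9 7 5 4 6 1 0]
After op 5 (reverse): [0 1 6 4 5 7 9 3 8 2]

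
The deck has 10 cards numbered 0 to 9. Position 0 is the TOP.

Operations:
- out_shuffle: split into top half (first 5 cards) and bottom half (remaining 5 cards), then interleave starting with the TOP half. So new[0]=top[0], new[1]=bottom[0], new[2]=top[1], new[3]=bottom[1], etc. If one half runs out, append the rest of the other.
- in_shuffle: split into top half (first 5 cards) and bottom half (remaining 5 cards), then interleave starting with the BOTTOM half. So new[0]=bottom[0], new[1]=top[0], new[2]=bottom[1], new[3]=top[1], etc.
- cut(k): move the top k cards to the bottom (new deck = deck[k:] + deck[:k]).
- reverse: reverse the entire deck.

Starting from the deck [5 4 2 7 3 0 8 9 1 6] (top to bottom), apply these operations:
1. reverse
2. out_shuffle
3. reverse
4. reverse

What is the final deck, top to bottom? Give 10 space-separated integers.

After op 1 (reverse): [6 1 9 8 0 3 7 2 4 5]
After op 2 (out_shuffle): [6 3 1 7 9 2 8 4 0 5]
After op 3 (reverse): [5 0 4 8 2 9 7 1 3 6]
After op 4 (reverse): [6 3 1 7 9 2 8 4 0 5]

Answer: 6 3 1 7 9 2 8 4 0 5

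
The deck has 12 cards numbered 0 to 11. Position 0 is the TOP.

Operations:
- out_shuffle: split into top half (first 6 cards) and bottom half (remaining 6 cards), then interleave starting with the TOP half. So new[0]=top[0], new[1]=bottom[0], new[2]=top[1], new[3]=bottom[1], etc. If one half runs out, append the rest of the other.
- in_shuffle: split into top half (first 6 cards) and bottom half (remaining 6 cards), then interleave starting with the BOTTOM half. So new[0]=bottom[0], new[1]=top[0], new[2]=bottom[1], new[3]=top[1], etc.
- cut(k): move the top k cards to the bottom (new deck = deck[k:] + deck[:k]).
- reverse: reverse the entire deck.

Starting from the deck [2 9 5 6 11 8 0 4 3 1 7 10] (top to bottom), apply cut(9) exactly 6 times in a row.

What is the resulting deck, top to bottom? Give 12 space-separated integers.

Answer: 0 4 3 1 7 10 2 9 5 6 11 8

Derivation:
After op 1 (cut(9)): [1 7 10 2 9 5 6 11 8 0 4 3]
After op 2 (cut(9)): [0 4 3 1 7 10 2 9 5 6 11 8]
After op 3 (cut(9)): [6 11 8 0 4 3 1 7 10 2 9 5]
After op 4 (cut(9)): [2 9 5 6 11 8 0 4 3 1 7 10]
After op 5 (cut(9)): [1 7 10 2 9 5 6 11 8 0 4 3]
After op 6 (cut(9)): [0 4 3 1 7 10 2 9 5 6 11 8]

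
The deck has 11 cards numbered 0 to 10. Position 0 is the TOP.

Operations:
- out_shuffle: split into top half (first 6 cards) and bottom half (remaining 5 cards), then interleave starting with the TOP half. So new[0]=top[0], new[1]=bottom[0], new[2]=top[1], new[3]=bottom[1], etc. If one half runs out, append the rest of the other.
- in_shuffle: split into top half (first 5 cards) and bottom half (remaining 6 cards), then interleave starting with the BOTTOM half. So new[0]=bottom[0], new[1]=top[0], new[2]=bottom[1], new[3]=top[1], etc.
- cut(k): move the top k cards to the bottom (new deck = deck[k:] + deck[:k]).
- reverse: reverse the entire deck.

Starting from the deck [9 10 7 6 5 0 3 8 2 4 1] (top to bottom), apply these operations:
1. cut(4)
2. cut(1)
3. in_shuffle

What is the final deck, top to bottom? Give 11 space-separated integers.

Answer: 1 0 9 3 10 8 7 2 6 4 5

Derivation:
After op 1 (cut(4)): [5 0 3 8 2 4 1 9 10 7 6]
After op 2 (cut(1)): [0 3 8 2 4 1 9 10 7 6 5]
After op 3 (in_shuffle): [1 0 9 3 10 8 7 2 6 4 5]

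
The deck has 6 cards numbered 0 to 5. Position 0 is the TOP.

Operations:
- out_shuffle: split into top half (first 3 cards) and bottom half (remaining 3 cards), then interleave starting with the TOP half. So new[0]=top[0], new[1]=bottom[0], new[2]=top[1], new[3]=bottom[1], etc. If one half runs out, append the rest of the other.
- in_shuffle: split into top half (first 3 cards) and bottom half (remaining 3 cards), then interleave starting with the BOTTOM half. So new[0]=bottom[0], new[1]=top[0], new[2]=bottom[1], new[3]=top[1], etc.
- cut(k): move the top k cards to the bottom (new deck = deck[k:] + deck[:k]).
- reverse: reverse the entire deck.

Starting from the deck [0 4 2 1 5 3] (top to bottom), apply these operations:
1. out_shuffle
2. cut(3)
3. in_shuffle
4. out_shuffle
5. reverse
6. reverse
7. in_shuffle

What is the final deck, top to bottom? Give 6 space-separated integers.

After op 1 (out_shuffle): [0 1 4 5 2 3]
After op 2 (cut(3)): [5 2 3 0 1 4]
After op 3 (in_shuffle): [0 5 1 2 4 3]
After op 4 (out_shuffle): [0 2 5 4 1 3]
After op 5 (reverse): [3 1 4 5 2 0]
After op 6 (reverse): [0 2 5 4 1 3]
After op 7 (in_shuffle): [4 0 1 2 3 5]

Answer: 4 0 1 2 3 5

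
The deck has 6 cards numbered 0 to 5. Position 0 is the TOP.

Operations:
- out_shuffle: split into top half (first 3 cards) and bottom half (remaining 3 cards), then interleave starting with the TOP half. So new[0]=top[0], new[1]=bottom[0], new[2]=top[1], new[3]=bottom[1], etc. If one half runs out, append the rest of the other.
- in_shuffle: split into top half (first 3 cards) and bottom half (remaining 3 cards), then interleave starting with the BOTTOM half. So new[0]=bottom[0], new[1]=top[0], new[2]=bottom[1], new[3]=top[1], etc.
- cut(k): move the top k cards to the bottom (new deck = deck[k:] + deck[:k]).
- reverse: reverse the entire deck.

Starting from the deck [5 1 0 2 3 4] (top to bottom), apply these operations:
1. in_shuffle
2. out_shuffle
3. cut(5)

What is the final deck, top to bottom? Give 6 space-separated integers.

After op 1 (in_shuffle): [2 5 3 1 4 0]
After op 2 (out_shuffle): [2 1 5 4 3 0]
After op 3 (cut(5)): [0 2 1 5 4 3]

Answer: 0 2 1 5 4 3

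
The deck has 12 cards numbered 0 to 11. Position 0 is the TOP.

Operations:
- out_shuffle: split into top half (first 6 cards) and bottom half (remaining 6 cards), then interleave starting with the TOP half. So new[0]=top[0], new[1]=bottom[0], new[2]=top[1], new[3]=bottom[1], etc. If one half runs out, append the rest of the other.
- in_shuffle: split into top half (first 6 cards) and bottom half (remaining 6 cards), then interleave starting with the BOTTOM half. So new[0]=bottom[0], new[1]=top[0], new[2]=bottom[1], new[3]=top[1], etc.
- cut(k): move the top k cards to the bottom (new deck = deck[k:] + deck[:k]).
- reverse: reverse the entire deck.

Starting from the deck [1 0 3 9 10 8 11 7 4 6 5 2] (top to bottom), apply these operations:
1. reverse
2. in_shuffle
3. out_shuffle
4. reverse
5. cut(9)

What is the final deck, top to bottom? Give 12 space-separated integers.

Answer: 2 3 8 11 6 1 9 7 5 0 10 4

Derivation:
After op 1 (reverse): [2 5 6 4 7 11 8 10 9 3 0 1]
After op 2 (in_shuffle): [8 2 10 5 9 6 3 4 0 7 1 11]
After op 3 (out_shuffle): [8 3 2 4 10 0 5 7 9 1 6 11]
After op 4 (reverse): [11 6 1 9 7 5 0 10 4 2 3 8]
After op 5 (cut(9)): [2 3 8 11 6 1 9 7 5 0 10 4]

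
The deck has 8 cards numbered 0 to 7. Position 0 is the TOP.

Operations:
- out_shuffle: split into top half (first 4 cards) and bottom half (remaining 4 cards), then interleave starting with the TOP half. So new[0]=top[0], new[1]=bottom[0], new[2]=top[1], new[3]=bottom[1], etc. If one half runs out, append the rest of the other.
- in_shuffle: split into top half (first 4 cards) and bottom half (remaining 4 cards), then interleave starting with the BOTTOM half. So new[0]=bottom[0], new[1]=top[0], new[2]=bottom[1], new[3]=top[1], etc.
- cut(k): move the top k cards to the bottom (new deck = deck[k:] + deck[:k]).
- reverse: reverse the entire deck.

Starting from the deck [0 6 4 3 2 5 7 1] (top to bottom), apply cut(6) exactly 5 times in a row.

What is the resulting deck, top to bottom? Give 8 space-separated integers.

Answer: 7 1 0 6 4 3 2 5

Derivation:
After op 1 (cut(6)): [7 1 0 6 4 3 2 5]
After op 2 (cut(6)): [2 5 7 1 0 6 4 3]
After op 3 (cut(6)): [4 3 2 5 7 1 0 6]
After op 4 (cut(6)): [0 6 4 3 2 5 7 1]
After op 5 (cut(6)): [7 1 0 6 4 3 2 5]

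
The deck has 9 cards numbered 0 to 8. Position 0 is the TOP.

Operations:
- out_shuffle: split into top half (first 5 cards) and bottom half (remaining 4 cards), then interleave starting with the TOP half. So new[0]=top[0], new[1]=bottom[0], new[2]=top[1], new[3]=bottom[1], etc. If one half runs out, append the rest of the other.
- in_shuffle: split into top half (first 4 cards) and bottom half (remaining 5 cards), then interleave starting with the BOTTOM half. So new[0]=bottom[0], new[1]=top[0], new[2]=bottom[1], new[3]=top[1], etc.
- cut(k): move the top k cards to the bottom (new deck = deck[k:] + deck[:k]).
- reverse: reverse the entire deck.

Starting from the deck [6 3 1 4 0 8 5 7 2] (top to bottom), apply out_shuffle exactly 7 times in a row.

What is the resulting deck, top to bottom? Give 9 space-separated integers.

Answer: 6 8 3 5 1 7 4 2 0

Derivation:
After op 1 (out_shuffle): [6 8 3 5 1 7 4 2 0]
After op 2 (out_shuffle): [6 7 8 4 3 2 5 0 1]
After op 3 (out_shuffle): [6 2 7 5 8 0 4 1 3]
After op 4 (out_shuffle): [6 0 2 4 7 1 5 3 8]
After op 5 (out_shuffle): [6 1 0 5 2 3 4 8 7]
After op 6 (out_shuffle): [6 3 1 4 0 8 5 7 2]
After op 7 (out_shuffle): [6 8 3 5 1 7 4 2 0]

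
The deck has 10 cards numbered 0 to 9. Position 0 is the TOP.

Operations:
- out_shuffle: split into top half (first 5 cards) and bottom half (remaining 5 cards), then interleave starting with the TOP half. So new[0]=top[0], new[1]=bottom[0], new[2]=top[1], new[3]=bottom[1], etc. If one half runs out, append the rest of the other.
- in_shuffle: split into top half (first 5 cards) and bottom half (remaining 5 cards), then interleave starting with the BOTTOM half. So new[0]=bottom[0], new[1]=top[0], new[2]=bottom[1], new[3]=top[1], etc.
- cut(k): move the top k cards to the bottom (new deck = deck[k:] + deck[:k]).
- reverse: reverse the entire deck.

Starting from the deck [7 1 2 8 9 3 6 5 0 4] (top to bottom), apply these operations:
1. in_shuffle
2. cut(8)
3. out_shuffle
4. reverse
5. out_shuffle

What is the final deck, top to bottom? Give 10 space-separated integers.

Answer: 8 3 6 5 0 9 7 1 2 4

Derivation:
After op 1 (in_shuffle): [3 7 6 1 5 2 0 8 4 9]
After op 2 (cut(8)): [4 9 3 7 6 1 5 2 0 8]
After op 3 (out_shuffle): [4 1 9 5 3 2 7 0 6 8]
After op 4 (reverse): [8 6 0 7 2 3 5 9 1 4]
After op 5 (out_shuffle): [8 3 6 5 0 9 7 1 2 4]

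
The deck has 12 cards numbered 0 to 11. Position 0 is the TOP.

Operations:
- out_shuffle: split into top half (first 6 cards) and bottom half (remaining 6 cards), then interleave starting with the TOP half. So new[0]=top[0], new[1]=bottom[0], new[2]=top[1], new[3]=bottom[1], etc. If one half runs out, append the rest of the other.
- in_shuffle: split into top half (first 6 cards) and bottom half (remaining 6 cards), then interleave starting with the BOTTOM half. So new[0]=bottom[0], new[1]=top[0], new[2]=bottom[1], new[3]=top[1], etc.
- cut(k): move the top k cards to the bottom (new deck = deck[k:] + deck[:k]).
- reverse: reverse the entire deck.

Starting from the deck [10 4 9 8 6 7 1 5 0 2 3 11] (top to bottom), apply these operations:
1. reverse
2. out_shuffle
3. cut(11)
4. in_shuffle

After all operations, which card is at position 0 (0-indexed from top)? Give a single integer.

Answer: 8

Derivation:
After op 1 (reverse): [11 3 2 0 5 1 7 6 8 9 4 10]
After op 2 (out_shuffle): [11 7 3 6 2 8 0 9 5 4 1 10]
After op 3 (cut(11)): [10 11 7 3 6 2 8 0 9 5 4 1]
After op 4 (in_shuffle): [8 10 0 11 9 7 5 3 4 6 1 2]
Position 0: card 8.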